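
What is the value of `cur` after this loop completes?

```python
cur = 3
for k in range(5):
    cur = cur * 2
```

Multiply by 2, 5 times: 3 * 2^5 = 96
`cur` takes the values: 3 → 6 → 12 → 24 → 48 → 96

Answer: 96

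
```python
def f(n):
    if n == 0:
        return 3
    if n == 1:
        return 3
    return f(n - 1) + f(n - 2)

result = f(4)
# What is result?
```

Build up from base cases: f(0)=3, f(1)=3, f(2)=6, f(3)=9, f(4)=15

Answer: 15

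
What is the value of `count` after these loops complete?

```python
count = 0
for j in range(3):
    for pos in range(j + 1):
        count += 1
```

Triangle: 1 + 2 + ... + 3
`count` takes the values: 0 → 1 → 2 → 3 → 4 → 5 → 6

Answer: 6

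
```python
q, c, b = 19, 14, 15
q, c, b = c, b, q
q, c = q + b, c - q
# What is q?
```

Trace:
`q, c, b = 19, 14, 15` → q = 19; c = 14; b = 15
`q, c, b = c, b, q` → q = 14; c = 15; b = 19
`q, c = q + b, c - q` → q = 33; c = 1
So q = 33

Answer: 33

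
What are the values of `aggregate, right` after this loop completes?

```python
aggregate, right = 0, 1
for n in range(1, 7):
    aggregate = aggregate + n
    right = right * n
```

Sum and factorial of 1 to 6
`aggregate, right` takes the values: (0, 1) → (1, 1) → (3, 1) → (3, 2) → (6, 2) → (6, 6) → (10, 6) → (10, 24) → (15, 24) → (15, 120) → (21, 120) → (21, 720)

Answer: 21, 720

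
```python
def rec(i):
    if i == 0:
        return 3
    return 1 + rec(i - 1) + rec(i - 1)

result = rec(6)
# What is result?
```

rec(i) = 1 + 2·rec(i-1), rec(0)=3. Closed form: (3+1)·2^6 - 1 = 255.

Answer: 255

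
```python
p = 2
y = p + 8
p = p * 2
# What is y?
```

Trace:
`p = 2` → p = 2
`y = p + 8` → y = 10
`p = p * 2` → p = 4
So y = 10

Answer: 10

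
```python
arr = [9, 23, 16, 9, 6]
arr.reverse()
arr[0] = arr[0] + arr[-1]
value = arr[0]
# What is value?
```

Trace:
`arr = [9, 23, 16, 9, 6]` → arr = [9, 23, 16, 9, 6]
`arr.reverse()` → arr = [6, 9, 16, 23, 9]
`arr[0] = arr[0] + arr[-1]` → arr = [15, 9, 16, 23, 9]
`value = arr[0]` → value = 15
So value = 15

Answer: 15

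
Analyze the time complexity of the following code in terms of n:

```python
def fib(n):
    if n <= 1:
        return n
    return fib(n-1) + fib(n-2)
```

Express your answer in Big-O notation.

This is Recursive Fibonacci (naive). Time complexity: O(2^n).

Answer: O(2^n)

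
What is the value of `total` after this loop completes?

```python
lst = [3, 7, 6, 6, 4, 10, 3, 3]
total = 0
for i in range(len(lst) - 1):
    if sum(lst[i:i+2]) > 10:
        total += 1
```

Count windows with sum > 10
`total` takes the values: 0 → 1 → 2 → 3 → 4

Answer: 4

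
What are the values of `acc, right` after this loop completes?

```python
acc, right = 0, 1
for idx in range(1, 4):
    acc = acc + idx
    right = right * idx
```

Sum and factorial of 1 to 3
`acc, right` takes the values: (0, 1) → (1, 1) → (3, 1) → (3, 2) → (6, 2) → (6, 6)

Answer: 6, 6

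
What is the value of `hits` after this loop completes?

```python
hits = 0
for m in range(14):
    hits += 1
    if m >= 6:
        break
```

Loop breaks when m reaches 6, hits is 7
`hits` takes the values: 0 → 1 → 2 → 3 → 4 → 5 → 6 → 7

Answer: 7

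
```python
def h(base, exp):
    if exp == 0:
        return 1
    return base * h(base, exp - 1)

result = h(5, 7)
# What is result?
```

h(5, 7) = 5 * 5 * 5 * 5 * 5 * 5 * 5 = 78125

Answer: 78125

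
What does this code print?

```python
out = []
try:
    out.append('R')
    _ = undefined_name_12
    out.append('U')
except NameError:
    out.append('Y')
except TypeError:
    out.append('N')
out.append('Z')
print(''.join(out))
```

Execution trace: 'R' (try body) → 'Y' (except NameError) → 'Z' (after the try/except). Output: RYZ

Answer: RYZ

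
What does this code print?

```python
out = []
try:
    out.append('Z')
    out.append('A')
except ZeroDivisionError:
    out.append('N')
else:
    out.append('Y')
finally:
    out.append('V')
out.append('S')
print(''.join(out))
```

Execution trace: 'Z' (try body) → 'A' (try body, no exception) → 'Y' (else) → 'V' (finally) → 'S' (after the try/except). Output: ZAYVS

Answer: ZAYVS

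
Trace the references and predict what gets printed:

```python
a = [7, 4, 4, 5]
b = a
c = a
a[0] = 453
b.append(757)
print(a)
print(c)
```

Key concept: multiple aliases.
Step by step:
`a = [7, 4, 4, 5]` → a = [7, 4, 4, 5]
`b = a` → b = [7, 4, 4, 5] (same object as a)
`c = a` → c = [7, 4, 4, 5] (same object as a, b)
`a[0] = 453` → a = [453, 4, 4, 5] (same object as b, c); b = [453, 4, 4, 5] (same object as a, c); c = [453, 4, 4, 5] (same object as a, b)
`b.append(757)` → a = [453, 4, 4, 5, 757] (same object as b, c); b = [453, 4, 4, 5, 757] (same object as a, c); c = [453, 4, 4, 5, 757] (same object as a, b)
`print(a)` → prints [453, 4, 4, 5, 757]
`print(c)` → prints [453, 4, 4, 5, 757]

Answer:
[453, 4, 4, 5, 757]
[453, 4, 4, 5, 757]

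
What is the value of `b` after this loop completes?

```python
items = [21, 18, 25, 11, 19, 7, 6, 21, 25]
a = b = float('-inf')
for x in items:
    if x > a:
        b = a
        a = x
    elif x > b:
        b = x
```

Second largest (with repeats) in [21, 18, 25, 11, 19, 7, 6, 21, 25]
`b` takes the values: -inf → 18 → 21 → 25

Answer: 25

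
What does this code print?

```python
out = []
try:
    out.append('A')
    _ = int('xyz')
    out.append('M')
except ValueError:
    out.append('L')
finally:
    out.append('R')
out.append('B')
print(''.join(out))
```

Execution trace: 'A' (try body) → 'L' (except ValueError) → 'R' (finally) → 'B' (after the try/except). Output: ALRB

Answer: ALRB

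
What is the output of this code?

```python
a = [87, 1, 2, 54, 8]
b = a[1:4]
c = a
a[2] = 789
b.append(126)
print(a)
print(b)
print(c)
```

Key concept: slice vs alias.
Step by step:
`a = [87, 1, 2, 54, 8]` → a = [87, 1, 2, 54, 8]
`b = a[1:4]` → b = [1, 2, 54]
`c = a` → c = [87, 1, 2, 54, 8] (same object as a)
`a[2] = 789` → a = [87, 1, 789, 54, 8] (same object as c); c = [87, 1, 789, 54, 8] (same object as a)
`b.append(126)` → b = [1, 2, 54, 126]
`print(a)` → prints [87, 1, 789, 54, 8]
`print(b)` → prints [1, 2, 54, 126]
`print(c)` → prints [87, 1, 789, 54, 8]

Answer:
[87, 1, 789, 54, 8]
[1, 2, 54, 126]
[87, 1, 789, 54, 8]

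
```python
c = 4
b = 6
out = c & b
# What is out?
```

Trace:
`c = 4` → c = 4
`b = 6` → b = 6
`out = c & b` → out = 4
So out = 4

Answer: 4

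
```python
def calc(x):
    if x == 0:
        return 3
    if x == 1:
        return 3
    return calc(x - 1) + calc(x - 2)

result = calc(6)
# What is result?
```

Build up from base cases: calc(0)=3, calc(1)=3, calc(2)=6, calc(3)=9, calc(4)=15, calc(5)=24, calc(6)=39

Answer: 39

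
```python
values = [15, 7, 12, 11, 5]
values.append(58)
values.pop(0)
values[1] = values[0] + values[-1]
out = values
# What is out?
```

Trace:
`values = [15, 7, 12, 11, 5]` → values = [15, 7, 12, 11, 5]
`values.append(58)` → values = [15, 7, 12, 11, 5, 58]
`values.pop(0)` → values = [7, 12, 11, 5, 58]
`values[1] = values[0] + values[-1]` → values = [7, 65, 11, 5, 58]
`out = values` → out = [7, 65, 11, 5, 58]
So out = [7, 65, 11, 5, 58]

Answer: [7, 65, 11, 5, 58]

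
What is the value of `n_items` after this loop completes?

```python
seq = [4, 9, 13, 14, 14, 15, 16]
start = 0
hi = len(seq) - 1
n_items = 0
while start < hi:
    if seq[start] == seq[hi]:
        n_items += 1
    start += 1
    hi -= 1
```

Count matching pairs from ends
`n_items` takes the values: 0

Answer: 0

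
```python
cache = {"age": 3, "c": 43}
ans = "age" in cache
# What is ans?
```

Trace:
`cache = {"age": 3, "c": 43}` → cache = {'age': 3, 'c': 43}
`ans = "age" in cache` → ans = True
So ans = True

Answer: True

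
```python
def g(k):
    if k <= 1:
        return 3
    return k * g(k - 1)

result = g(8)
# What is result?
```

g(8) = 8 * 7 * 6 * 5 * 4 * 3 * 2 * 3 = 120960

Answer: 120960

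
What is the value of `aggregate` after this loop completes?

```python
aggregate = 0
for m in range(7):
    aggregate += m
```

Sum of 0 to 6 = 21
`aggregate` takes the values: 0 → 1 → 3 → 6 → 10 → 15 → 21

Answer: 21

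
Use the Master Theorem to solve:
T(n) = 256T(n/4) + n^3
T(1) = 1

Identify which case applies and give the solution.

a=256, b=4, f(n)=n^3. log_4(256) = 4. Since c=3 < 4, Case 1 applies: T(n) = Θ(n^log_b(a)) = O(n^4).

Answer: O(n^4) - Case 1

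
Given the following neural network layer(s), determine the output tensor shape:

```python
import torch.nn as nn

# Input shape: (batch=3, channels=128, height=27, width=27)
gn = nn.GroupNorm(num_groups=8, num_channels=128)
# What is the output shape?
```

Input: (3, 128, 27, 27) -> Output: (3, 128, 27, 27)

Answer: (3, 128, 27, 27)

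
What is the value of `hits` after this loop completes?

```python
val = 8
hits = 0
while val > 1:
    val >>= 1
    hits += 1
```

Count right shifts until 1
`hits` takes the values: 0 → 1 → 2 → 3

Answer: 3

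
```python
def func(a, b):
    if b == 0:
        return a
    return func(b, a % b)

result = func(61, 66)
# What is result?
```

func(61, 66) -> func(66, 61) -> func(61, 5) -> func(5, 1) -> func(1, 0) -> 1

Answer: 1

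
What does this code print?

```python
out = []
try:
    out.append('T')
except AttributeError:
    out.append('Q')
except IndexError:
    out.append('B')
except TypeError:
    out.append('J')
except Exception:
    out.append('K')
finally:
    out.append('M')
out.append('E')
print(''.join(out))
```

Execution trace: 'T' (try body, no exception) → 'M' (finally) → 'E' (after the try/except). Output: TME

Answer: TME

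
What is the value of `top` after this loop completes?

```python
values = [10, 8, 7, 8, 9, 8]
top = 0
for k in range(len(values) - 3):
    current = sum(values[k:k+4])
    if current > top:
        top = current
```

Max sum of 4-element window in [10, 8, 7, 8, 9, 8]
`top` takes the values: 0 → 33

Answer: 33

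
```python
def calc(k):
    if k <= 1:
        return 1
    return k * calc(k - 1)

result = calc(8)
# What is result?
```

calc(8) = 8 * 7 * 6 * 5 * 4 * 3 * 2 * 1 = 40320

Answer: 40320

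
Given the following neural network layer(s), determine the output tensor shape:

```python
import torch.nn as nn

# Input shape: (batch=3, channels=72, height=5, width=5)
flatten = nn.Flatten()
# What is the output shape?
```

Input: (3, 72, 5, 5) -> Output: (3, 1800)

Answer: (3, 1800)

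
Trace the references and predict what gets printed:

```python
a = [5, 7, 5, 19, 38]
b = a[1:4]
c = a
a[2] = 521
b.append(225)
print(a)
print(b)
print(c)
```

Key concept: slice vs alias.
Step by step:
`a = [5, 7, 5, 19, 38]` → a = [5, 7, 5, 19, 38]
`b = a[1:4]` → b = [7, 5, 19]
`c = a` → c = [5, 7, 5, 19, 38] (same object as a)
`a[2] = 521` → a = [5, 7, 521, 19, 38] (same object as c); c = [5, 7, 521, 19, 38] (same object as a)
`b.append(225)` → b = [7, 5, 19, 225]
`print(a)` → prints [5, 7, 521, 19, 38]
`print(b)` → prints [7, 5, 19, 225]
`print(c)` → prints [5, 7, 521, 19, 38]

Answer:
[5, 7, 521, 19, 38]
[7, 5, 19, 225]
[5, 7, 521, 19, 38]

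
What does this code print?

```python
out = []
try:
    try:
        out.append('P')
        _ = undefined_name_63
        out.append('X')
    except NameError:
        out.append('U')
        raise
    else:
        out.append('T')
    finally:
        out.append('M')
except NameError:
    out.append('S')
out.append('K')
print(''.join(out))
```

Execution trace: 'P' (inner try body) → 'U' (inner except NameError) → 'M' (inner finally) → 'S' (outer except NameError) → 'K' (after the try/except). Output: PUMSK

Answer: PUMSK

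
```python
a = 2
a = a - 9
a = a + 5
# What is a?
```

Trace:
`a = 2` → a = 2
`a = a - 9` → a = -7
`a = a + 5` → a = -2
So a = -2

Answer: -2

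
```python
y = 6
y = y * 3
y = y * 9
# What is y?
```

Trace:
`y = 6` → y = 6
`y = y * 3` → y = 18
`y = y * 9` → y = 162
So y = 162

Answer: 162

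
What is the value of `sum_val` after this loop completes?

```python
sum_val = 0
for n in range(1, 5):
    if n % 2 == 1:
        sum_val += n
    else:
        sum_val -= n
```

Add odd, subtract even
`sum_val` takes the values: 0 → 1 → -1 → 2 → -2

Answer: -2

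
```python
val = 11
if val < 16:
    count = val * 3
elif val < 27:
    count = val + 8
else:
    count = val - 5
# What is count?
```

Trace:
`val = 11` → val = 11
`if val < 16: ...` → val < 16 is True → count = 33
So count = 33

Answer: 33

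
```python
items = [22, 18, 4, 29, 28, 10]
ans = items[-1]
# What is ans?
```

Trace:
`items = [22, 18, 4, 29, 28, 10]` → items = [22, 18, 4, 29, 28, 10]
`ans = items[-1]` → ans = 10
So ans = 10

Answer: 10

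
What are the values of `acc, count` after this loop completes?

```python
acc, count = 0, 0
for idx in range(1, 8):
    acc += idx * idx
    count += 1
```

Sum of squares and count
`acc, count` takes the values: (0, 0) → (1, 0) → (1, 1) → (5, 1) → (5, 2) → (14, 2) → (14, 3) → (30, 3) → (30, 4) → (55, 4) → (55, 5) → (91, 5) → (91, 6) → (140, 6) → (140, 7)

Answer: 140, 7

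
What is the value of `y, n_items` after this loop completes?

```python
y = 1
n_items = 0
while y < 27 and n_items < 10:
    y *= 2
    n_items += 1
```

Double until >= 27 or 10 iterations
`y, n_items` takes the values: (1, 0) → (2, 0) → (2, 1) → (4, 1) → (4, 2) → (8, 2) → (8, 3) → (16, 3) → (16, 4) → (32, 4) → (32, 5)

Answer: 32, 5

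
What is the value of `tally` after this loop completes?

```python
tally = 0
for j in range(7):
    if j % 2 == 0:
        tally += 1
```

Count numbers divisible by 2 in range(7)
`tally` takes the values: 0 → 1 → 2 → 3 → 4

Answer: 4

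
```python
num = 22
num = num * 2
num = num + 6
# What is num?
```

Trace:
`num = 22` → num = 22
`num = num * 2` → num = 44
`num = num + 6` → num = 50
So num = 50

Answer: 50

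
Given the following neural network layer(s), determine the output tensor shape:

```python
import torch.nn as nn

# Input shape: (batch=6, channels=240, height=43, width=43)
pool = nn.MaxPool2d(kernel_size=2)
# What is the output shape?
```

Input: (6, 240, 43, 43) -> Output: (6, 240, 21, 21)

Answer: (6, 240, 21, 21)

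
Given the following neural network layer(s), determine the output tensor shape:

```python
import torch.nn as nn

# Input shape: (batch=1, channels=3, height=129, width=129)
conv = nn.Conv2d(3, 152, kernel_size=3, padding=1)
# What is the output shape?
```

Input: (1, 3, 129, 129) -> Output: (1, 152, 129, 129)

Answer: (1, 152, 129, 129)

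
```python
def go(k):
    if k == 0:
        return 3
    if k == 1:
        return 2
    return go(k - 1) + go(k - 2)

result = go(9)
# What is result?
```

Build up from base cases: go(0)=3, go(1)=2, go(2)=5, go(3)=7, go(4)=12, go(5)=19, go(6)=31, ..., go(9)=131

Answer: 131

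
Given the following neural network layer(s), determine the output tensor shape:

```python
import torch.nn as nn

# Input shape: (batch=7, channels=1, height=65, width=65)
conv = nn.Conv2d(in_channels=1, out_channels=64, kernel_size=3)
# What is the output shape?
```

Input: (7, 1, 65, 65) -> Output: (7, 64, 63, 63)

Answer: (7, 64, 63, 63)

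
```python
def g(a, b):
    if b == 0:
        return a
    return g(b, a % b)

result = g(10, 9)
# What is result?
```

g(10, 9) -> g(9, 1) -> g(1, 0) -> 1

Answer: 1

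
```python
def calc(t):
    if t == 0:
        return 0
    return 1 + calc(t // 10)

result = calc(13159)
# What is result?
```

Count of digits of 13159: 5

Answer: 5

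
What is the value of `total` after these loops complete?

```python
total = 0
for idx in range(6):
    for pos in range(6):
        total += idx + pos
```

Sum of all idx+pos for idx,pos in 6x6
`total` takes the values: 0 → 1 → 3 → 6 → 10 → 15 → 16 → 18 → 21 → 25 → 30 → 36 → 38 → 41 → 45 → 50 → 56 → 63 → 66 → 70 → 75 → 81 → 88 → 96 → 100 → 105 → 111 → 118 → 126 → 135 → 140 → 146 → 153 → 161 → 170 → 180

Answer: 180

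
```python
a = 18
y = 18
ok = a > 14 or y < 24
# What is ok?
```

Trace:
`a = 18` → a = 18
`y = 18` → y = 18
`ok = a > 14 or y < 24` → ok = True
So ok = True

Answer: True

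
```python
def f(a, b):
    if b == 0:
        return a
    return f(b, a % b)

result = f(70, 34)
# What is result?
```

f(70, 34) -> f(34, 2) -> f(2, 0) -> 2

Answer: 2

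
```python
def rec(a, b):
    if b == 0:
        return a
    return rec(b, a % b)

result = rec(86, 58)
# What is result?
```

rec(86, 58) -> rec(58, 28) -> rec(28, 2) -> rec(2, 0) -> 2

Answer: 2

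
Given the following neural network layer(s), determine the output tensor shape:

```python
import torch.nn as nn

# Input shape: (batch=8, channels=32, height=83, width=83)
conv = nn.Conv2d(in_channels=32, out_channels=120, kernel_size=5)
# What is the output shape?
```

Input: (8, 32, 83, 83) -> Output: (8, 120, 79, 79)

Answer: (8, 120, 79, 79)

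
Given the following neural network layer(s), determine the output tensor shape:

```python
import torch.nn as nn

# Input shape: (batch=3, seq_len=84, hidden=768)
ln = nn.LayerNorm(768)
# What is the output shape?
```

Input: (3, 84, 768) -> Output: (3, 84, 768)

Answer: (3, 84, 768)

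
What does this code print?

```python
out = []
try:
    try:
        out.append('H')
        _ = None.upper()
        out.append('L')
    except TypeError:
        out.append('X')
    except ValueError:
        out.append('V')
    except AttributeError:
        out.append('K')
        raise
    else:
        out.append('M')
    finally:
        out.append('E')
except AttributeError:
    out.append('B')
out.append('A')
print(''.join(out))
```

Execution trace: 'H' (inner try body) → 'K' (inner except AttributeError) → 'E' (inner finally) → 'B' (outer except AttributeError) → 'A' (after the try/except). Output: HKEBA

Answer: HKEBA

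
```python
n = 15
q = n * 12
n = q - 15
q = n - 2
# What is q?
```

Trace:
`n = 15` → n = 15
`q = n * 12` → q = 180
`n = q - 15` → n = 165
`q = n - 2` → q = 163
So q = 163

Answer: 163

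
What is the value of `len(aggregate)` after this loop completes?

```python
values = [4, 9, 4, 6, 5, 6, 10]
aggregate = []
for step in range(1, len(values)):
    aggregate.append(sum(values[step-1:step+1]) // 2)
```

Number of 2-element averages
`aggregate` takes the values: [] → [6] → [6, 6] → [6, 6, 5] → [6, 6, 5, 5] → [6, 6, 5, 5, 5] → [6, 6, 5, 5, 5, 8]
So `len(aggregate)` = 6

Answer: 6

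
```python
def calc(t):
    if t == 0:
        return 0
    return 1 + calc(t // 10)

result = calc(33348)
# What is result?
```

Count of digits of 33348: 5

Answer: 5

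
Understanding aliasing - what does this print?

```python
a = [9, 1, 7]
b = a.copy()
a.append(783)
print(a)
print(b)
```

Key concept: list.copy() creates independent copy.
Step by step:
`a = [9, 1, 7]` → a = [9, 1, 7]
`b = a.copy()` → b = [9, 1, 7]
`a.append(783)` → a = [9, 1, 7, 783]
`print(a)` → prints [9, 1, 7, 783]
`print(b)` → prints [9, 1, 7]

Answer:
[9, 1, 7, 783]
[9, 1, 7]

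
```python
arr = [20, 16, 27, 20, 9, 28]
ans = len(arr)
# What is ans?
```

Trace:
`arr = [20, 16, 27, 20, 9, 28]` → arr = [20, 16, 27, 20, 9, 28]
`ans = len(arr)` → ans = 6
So ans = 6

Answer: 6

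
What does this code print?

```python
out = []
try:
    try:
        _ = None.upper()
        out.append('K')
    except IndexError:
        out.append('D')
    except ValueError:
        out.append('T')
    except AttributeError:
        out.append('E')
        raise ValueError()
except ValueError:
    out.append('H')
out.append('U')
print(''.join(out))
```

Execution trace: 'E' (inner except AttributeError) → 'H' (outer except ValueError) → 'U' (after the try/except). Output: EHU

Answer: EHU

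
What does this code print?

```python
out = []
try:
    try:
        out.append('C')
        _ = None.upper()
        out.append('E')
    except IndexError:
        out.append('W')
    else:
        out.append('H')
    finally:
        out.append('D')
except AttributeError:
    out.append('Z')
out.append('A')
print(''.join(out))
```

Execution trace: 'C' (try body) → 'D' (finally) → 'Z' (outer except AttributeError) → 'A' (after the try/except). Output: CDZA

Answer: CDZA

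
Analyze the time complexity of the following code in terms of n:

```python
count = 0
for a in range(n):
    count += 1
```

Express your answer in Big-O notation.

Each loop level contributes: n. Multiplying the contributions gives O(n).

Answer: O(n)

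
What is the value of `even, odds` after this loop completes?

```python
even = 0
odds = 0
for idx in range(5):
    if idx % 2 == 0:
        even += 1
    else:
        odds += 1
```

Count evens and odds in range(5)
`even, odds` takes the values: (0, 0) → (1, 0) → (1, 1) → (2, 1) → (2, 2) → (3, 2)

Answer: 3, 2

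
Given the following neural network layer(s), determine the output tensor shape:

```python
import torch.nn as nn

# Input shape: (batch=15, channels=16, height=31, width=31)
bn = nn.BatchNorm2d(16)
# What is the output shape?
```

Input: (15, 16, 31, 31) -> Output: (15, 16, 31, 31)

Answer: (15, 16, 31, 31)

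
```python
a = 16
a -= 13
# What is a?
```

Trace:
`a = 16` → a = 16
`a -= 13` → a = 3
So a = 3

Answer: 3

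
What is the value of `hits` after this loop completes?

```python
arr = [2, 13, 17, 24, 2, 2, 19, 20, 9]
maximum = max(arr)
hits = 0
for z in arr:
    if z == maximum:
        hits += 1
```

Count of max value 24 in [2, 13, 17, 24, 2, 2, 19, 20, 9]
`hits` takes the values: 0 → 1

Answer: 1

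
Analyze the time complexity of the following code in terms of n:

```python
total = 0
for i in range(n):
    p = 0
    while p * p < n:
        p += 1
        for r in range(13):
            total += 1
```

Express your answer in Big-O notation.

Each loop level contributes: n × √n × 1. Multiplying the contributions gives O(n√n).

Answer: O(n√n)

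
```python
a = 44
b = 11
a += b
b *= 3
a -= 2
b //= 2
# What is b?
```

Trace:
`a = 44` → a = 44
`b = 11` → b = 11
`a += b` → a = 55
`b *= 3` → b = 33
`a -= 2` → a = 53
`b //= 2` → b = 16
So b = 16

Answer: 16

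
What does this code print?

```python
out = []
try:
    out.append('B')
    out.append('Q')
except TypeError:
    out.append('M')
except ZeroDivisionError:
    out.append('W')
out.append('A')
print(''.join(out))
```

Execution trace: 'B' (try body) → 'Q' (try body, no exception) → 'A' (after the try/except). Output: BQA

Answer: BQA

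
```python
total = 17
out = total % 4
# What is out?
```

Trace:
`total = 17` → total = 17
`out = total % 4` → out = 1
So out = 1

Answer: 1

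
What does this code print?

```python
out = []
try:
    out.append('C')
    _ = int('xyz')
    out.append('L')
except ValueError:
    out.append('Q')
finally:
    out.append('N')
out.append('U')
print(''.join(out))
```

Execution trace: 'C' (try body) → 'Q' (except ValueError) → 'N' (finally) → 'U' (after the try/except). Output: CQNU

Answer: CQNU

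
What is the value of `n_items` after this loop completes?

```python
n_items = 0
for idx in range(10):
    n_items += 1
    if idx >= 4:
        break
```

Loop breaks when idx reaches 4, n_items is 5
`n_items` takes the values: 0 → 1 → 2 → 3 → 4 → 5

Answer: 5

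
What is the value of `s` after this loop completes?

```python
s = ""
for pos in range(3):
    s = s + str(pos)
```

Concatenate digits 0 to 2
`s` takes the values: "" → "0" → "01" → "012"

Answer: "012"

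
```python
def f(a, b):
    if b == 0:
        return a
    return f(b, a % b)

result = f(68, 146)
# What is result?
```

f(68, 146) -> f(146, 68) -> f(68, 10) -> f(10, 8) -> f(8, 2) -> f(2, 0) -> 2

Answer: 2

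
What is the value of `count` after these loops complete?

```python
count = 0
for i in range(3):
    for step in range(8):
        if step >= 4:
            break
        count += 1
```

Inner breaks at 4, outer runs 3 times
`count` takes the values: 0 → 1 → 2 → 3 → 4 → 5 → 6 → 7 → 8 → 9 → 10 → 11 → 12

Answer: 12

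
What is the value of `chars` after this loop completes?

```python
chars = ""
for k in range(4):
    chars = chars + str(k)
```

Concatenate digits 0 to 3
`chars` takes the values: "" → "0" → "01" → "012" → "0123"

Answer: "0123"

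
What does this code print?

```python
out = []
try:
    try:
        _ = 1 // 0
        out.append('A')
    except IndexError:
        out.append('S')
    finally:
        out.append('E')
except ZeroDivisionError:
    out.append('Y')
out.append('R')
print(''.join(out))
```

Execution trace: 'E' (finally) → 'Y' (outer except ZeroDivisionError) → 'R' (after the try/except). Output: EYR

Answer: EYR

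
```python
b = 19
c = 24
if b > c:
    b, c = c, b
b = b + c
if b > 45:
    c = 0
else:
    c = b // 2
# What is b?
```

Trace:
`b = 19` → b = 19
`c = 24` → c = 24
`if b > c: ...` → b > c is False → no variable changes
`b = b + c` → b = 43
`if b > 45: ...` → b > 45 is False, take else branch → c = 21
So b = 43

Answer: 43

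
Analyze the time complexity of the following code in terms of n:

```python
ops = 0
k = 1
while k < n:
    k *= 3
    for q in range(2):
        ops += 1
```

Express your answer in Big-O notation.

Each loop level contributes: log n × 1. Multiplying the contributions gives O(log n).

Answer: O(log n)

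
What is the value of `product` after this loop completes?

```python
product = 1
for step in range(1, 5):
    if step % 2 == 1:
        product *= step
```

Product of odd numbers 1 to 4
`product` takes the values: 1 → 3

Answer: 3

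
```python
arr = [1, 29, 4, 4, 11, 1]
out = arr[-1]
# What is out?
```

Trace:
`arr = [1, 29, 4, 4, 11, 1]` → arr = [1, 29, 4, 4, 11, 1]
`out = arr[-1]` → out = 1
So out = 1

Answer: 1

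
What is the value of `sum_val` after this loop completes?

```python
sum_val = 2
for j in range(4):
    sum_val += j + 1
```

Start at 2, add 1 to 4 = 12
`sum_val` takes the values: 2 → 3 → 5 → 8 → 12

Answer: 12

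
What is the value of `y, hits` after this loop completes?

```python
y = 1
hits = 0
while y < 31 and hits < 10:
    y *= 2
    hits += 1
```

Double until >= 31 or 10 iterations
`y, hits` takes the values: (1, 0) → (2, 0) → (2, 1) → (4, 1) → (4, 2) → (8, 2) → (8, 3) → (16, 3) → (16, 4) → (32, 4) → (32, 5)

Answer: 32, 5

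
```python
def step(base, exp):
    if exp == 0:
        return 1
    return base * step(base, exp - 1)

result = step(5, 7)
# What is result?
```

step(5, 7) = 5 * 5 * 5 * 5 * 5 * 5 * 5 = 78125

Answer: 78125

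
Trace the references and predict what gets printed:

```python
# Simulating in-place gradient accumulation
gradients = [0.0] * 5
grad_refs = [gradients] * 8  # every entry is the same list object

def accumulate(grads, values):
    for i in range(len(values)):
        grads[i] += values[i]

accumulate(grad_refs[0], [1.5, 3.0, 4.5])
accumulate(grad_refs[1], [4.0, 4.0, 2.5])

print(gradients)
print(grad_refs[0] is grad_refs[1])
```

Key concept: gradient accumulation aliasing.
Step by step:
`gradients = [0.0] * 5` → gradients = [0.0, 0.0, 0.0, 0.0, 0.0]
`grad_refs = [gradients] * 8` → grad_refs = [[0.0, 0.0, 0.0, 0.0, 0.0], [0.0, 0.0, 0.0, 0.0, 0.0], [0.0, 0.0, 0.0, 0.0, 0.0], [0.0, 0.0, 0.0, 0.0, 0.0], [0.0, 0.0, 0.0, 0.0, 0.0], [0.0, 0.0, 0.0, 0.0, 0.0], [0.0, 0.0, 0.0, 0.0, 0.0], [0.0, 0.0, 0.0, 0.0, 0.0]]
`accumulate(grad_refs[0], [1.5, 3.0, 4.5])` → gradients = [1.5, 3.0, 4.5, 0.0, 0.0]; grad_refs = [[1.5, 3.0, 4.5, 0.0, 0.0], [1.5, 3.0, 4.5, 0.0, 0.0], [1.5, 3.0, 4.5, 0.0, 0.0], [1.5, 3.0, 4.5, 0.0, 0.0], [1.5, 3.0, 4.5, 0.0, 0.0], [1.5, 3.0, 4.5, 0.0, 0.0], [1.5, 3.0, 4.5, 0.0, 0.0], [1.5, 3.0, 4.5, 0.0, 0.0]]
`accumulate(grad_refs[1], [4.0, 4.0, 2.5])` → gradients = [5.5, 7.0, 7.0, 0.0, 0.0]; grad_refs = [[5.5, 7.0, 7.0, 0.0, 0.0], [5.5, 7.0, 7.0, 0.0, 0.0], [5.5, 7.0, 7.0, 0.0, 0.0], [5.5, 7.0, 7.0, 0.0, 0.0], [5.5, 7.0, 7.0, 0.0, 0.0], [5.5, 7.0, 7.0, 0.0, 0.0], [5.5, 7.0, 7.0, 0.0, 0.0], [5.5, 7.0, 7.0, 0.0, 0.0]]
`print(gradients)` → prints [5.5, 7.0, 7.0, 0.0, 0.0]
`print(grad_refs[0] is grad_refs[1])` → prints True

Answer:
[5.5, 7.0, 7.0, 0.0, 0.0]
True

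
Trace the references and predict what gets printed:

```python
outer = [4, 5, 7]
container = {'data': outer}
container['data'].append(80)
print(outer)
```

Key concept: dict holds reference to list.
Step by step:
`outer = [4, 5, 7]` → outer = [4, 5, 7]
`container = {'data': outer}` → container = {'data': [4, 5, 7]}
`container['data'].append(80)` → outer = [4, 5, 7, 80]; container = {'data': [4, 5, 7, 80]}
`print(outer)` → prints [4, 5, 7, 80]

Answer: [4, 5, 7, 80]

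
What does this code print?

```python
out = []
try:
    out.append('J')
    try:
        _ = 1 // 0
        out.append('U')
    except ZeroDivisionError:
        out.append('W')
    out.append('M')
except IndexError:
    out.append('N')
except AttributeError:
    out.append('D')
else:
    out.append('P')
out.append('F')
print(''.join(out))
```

Execution trace: 'J' (try body) → 'W' (inner except ZeroDivisionError) → 'M' (try body, no exception) → 'P' (else) → 'F' (after the try/except). Output: JWMPF

Answer: JWMPF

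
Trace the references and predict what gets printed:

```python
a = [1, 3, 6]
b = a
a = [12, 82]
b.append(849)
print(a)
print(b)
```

Key concept: rebinding vs mutation: a is rebound to a new list, b still points at the original.
Step by step:
`a = [1, 3, 6]` → a = [1, 3, 6]
`b = a` → b = [1, 3, 6] (same object as a)
`a = [12, 82]` → a = [12, 82]
`b.append(849)` → b = [1, 3, 6, 849]
`print(a)` → prints [12, 82]
`print(b)` → prints [1, 3, 6, 849]

Answer:
[12, 82]
[1, 3, 6, 849]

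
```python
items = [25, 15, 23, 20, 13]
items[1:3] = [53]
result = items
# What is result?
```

Trace:
`items = [25, 15, 23, 20, 13]` → items = [25, 15, 23, 20, 13]
`items[1:3] = [53]` → items = [25, 53, 20, 13]
`result = items` → result = [25, 53, 20, 13]
So result = [25, 53, 20, 13]

Answer: [25, 53, 20, 13]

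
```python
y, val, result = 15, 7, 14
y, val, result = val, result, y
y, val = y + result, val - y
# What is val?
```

Trace:
`y, val, result = 15, 7, 14` → y = 15; val = 7; result = 14
`y, val, result = val, result, y` → y = 7; val = 14; result = 15
`y, val = y + result, val - y` → y = 22; val = 7
So val = 7

Answer: 7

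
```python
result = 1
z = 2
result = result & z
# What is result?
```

Trace:
`result = 1` → result = 1
`z = 2` → z = 2
`result = result & z` → result = 0
So result = 0

Answer: 0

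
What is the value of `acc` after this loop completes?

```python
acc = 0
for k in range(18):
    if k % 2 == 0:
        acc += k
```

Sum of even numbers 0 to 17
`acc` takes the values: 0 → 2 → 6 → 12 → 20 → 30 → 42 → 56 → 72

Answer: 72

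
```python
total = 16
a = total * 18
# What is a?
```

Trace:
`total = 16` → total = 16
`a = total * 18` → a = 288
So a = 288

Answer: 288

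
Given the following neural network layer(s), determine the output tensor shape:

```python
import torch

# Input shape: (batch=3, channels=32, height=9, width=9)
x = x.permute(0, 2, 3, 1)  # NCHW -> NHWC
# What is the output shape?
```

Input: (3, 32, 9, 9) -> Output: (3, 9, 9, 32)

Answer: (3, 9, 9, 32)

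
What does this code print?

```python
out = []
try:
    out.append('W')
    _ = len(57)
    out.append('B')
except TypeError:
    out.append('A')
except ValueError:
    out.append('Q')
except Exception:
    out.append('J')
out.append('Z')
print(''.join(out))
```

Execution trace: 'W' (try body) → 'A' (except TypeError) → 'Z' (after the try/except). Output: WAZ

Answer: WAZ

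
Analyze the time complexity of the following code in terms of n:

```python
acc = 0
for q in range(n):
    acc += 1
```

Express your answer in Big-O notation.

Each loop level contributes: n. Multiplying the contributions gives O(n).

Answer: O(n)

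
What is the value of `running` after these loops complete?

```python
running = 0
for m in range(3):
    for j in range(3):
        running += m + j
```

Sum of all m+j for m,j in 3x3
`running` takes the values: 0 → 1 → 3 → 4 → 6 → 9 → 11 → 14 → 18

Answer: 18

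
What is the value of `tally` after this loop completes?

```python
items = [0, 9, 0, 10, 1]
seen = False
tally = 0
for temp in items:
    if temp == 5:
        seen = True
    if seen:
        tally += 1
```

Count elements after first 5 in [0, 9, 0, 10, 1]
`tally` takes the values: 0

Answer: 0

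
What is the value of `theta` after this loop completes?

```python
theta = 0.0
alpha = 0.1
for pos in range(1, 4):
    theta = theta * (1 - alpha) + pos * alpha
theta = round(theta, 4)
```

Moving average with lr=0.1
`theta` takes the values: 0.0 → 0.1 → 0.29 → 0.561

Answer: 0.561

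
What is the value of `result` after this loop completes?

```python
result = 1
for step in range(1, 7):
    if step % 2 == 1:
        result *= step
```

Product of odd numbers 1 to 6
`result` takes the values: 1 → 3 → 15

Answer: 15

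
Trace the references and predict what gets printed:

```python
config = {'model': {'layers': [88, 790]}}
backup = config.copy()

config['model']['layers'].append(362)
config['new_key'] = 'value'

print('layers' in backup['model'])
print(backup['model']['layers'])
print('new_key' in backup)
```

Key concept: shallow copy gotcha with nested dict.
Step by step:
`config = {'model': {'layers': [88, 790]}}` → config = {'model': {'layers': [88, 790]}}
`backup = config.copy()` → backup = {'model': {'layers': [88, 790]}}
`config['model']['layers'].append(362)` → config = {'model': {'layers': [88, 790, 362]}}; backup = {'model': {'layers': [88, 790, 362]}}
`config['new_key'] = 'value'` → config = {'model': {'layers': [88, 790, 362]}, 'new_key': 'value'}
`print('layers' in backup['model'])` → prints True
`print(backup['model']['layers'])` → prints [88, 790, 362]
`print('new_key' in backup)` → prints False

Answer:
True
[88, 790, 362]
False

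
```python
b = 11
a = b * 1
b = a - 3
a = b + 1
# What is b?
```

Trace:
`b = 11` → b = 11
`a = b * 1` → a = 11
`b = a - 3` → b = 8
`a = b + 1` → a = 9
So b = 8

Answer: 8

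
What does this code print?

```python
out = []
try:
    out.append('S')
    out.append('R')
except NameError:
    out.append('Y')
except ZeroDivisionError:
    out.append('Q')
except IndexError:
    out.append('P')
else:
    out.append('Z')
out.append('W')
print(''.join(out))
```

Execution trace: 'S' (try body) → 'R' (try body, no exception) → 'Z' (else) → 'W' (after the try/except). Output: SRZW

Answer: SRZW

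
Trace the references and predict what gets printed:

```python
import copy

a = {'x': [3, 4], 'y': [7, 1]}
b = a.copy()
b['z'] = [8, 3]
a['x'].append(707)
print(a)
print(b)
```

Key concept: shallow copy of dict with mutable values.
Step by step:
`a = {'x': [3, 4], 'y': [7, 1]}` → a = {'x': [3, 4], 'y': [7, 1]}
`b = a.copy()` → b = {'x': [3, 4], 'y': [7, 1]}
`b['z'] = [8, 3]` → b = {'x': [3, 4], 'y': [7, 1], 'z': [8, 3]}
`a['x'].append(707)` → a = {'x': [3, 4, 707], 'y': [7, 1]}; b = {'x': [3, 4, 707], 'y': [7, 1], 'z': [8, 3]}
`print(a)` → prints {'x': [3, 4, 707], 'y': [7, 1]}
`print(b)` → prints {'x': [3, 4, 707], 'y': [7, 1], 'z': [8, 3]}

Answer:
{'x': [3, 4, 707], 'y': [7, 1]}
{'x': [3, 4, 707], 'y': [7, 1], 'z': [8, 3]}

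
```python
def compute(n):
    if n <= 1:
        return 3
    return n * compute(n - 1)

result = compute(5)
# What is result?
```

compute(5) = 5 * 4 * 3 * 2 * 3 = 360

Answer: 360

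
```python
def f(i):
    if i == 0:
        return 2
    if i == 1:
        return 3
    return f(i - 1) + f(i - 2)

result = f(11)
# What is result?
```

Build up from base cases: f(0)=2, f(1)=3, f(2)=5, f(3)=8, f(4)=13, f(5)=21, f(6)=34, ..., f(11)=377

Answer: 377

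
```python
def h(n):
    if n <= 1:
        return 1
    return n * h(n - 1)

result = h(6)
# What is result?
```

h(6) = 6 * 5 * 4 * 3 * 2 * 1 = 720

Answer: 720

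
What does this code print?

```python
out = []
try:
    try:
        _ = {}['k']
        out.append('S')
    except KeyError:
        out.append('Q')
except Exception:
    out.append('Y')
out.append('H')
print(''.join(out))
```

Execution trace: 'Q' (inner except KeyError) → 'H' (after the try/except). Output: QH

Answer: QH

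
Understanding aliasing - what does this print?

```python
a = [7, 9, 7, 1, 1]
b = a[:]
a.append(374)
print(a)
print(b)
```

Key concept: slice [:] creates copy.
Step by step:
`a = [7, 9, 7, 1, 1]` → a = [7, 9, 7, 1, 1]
`b = a[:]` → b = [7, 9, 7, 1, 1]
`a.append(374)` → a = [7, 9, 7, 1, 1, 374]
`print(a)` → prints [7, 9, 7, 1, 1, 374]
`print(b)` → prints [7, 9, 7, 1, 1]

Answer:
[7, 9, 7, 1, 1, 374]
[7, 9, 7, 1, 1]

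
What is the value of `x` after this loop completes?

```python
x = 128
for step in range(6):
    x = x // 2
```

Halve 6 times: 128 // 2^6 = 2
`x` takes the values: 128 → 64 → 32 → 16 → 8 → 4 → 2

Answer: 2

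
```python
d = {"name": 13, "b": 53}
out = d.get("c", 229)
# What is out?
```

Trace:
`d = {"name": 13, "b": 53}` → d = {'name': 13, 'b': 53}
`out = d.get("c", 229)` → out = 229
So out = 229

Answer: 229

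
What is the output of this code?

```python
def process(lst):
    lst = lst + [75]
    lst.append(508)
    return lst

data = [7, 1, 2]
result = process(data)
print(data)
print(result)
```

Key concept: rebinding parameter vs mutation.
Step by step:
`data = [7, 1, 2]` → data = [7, 1, 2]
`result = process(data)` → result = [7, 1, 2, 75, 508]
`print(data)` → prints [7, 1, 2]
`print(result)` → prints [7, 1, 2, 75, 508]

Answer:
[7, 1, 2]
[7, 1, 2, 75, 508]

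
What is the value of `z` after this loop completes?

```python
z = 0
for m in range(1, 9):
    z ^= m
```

XOR of 1 to 8
`z` takes the values: 0 → 1 → 3 → 0 → 4 → 1 → 7 → 0 → 8

Answer: 8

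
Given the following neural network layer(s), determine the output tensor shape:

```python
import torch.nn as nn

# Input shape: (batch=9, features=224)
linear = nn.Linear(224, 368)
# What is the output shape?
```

Input: (9, 224) -> Output: (9, 368)

Answer: (9, 368)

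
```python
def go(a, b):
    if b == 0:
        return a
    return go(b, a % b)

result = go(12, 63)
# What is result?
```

go(12, 63) -> go(63, 12) -> go(12, 3) -> go(3, 0) -> 3

Answer: 3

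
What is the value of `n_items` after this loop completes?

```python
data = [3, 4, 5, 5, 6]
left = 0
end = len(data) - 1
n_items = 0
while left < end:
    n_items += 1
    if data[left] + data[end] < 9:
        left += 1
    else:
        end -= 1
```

Steps to find pair summing to 9
`n_items` takes the values: 0 → 1 → 2 → 3 → 4

Answer: 4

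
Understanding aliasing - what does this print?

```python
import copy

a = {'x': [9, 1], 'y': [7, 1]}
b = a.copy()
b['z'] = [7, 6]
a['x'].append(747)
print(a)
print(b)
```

Key concept: shallow copy of dict with mutable values.
Step by step:
`a = {'x': [9, 1], 'y': [7, 1]}` → a = {'x': [9, 1], 'y': [7, 1]}
`b = a.copy()` → b = {'x': [9, 1], 'y': [7, 1]}
`b['z'] = [7, 6]` → b = {'x': [9, 1], 'y': [7, 1], 'z': [7, 6]}
`a['x'].append(747)` → a = {'x': [9, 1, 747], 'y': [7, 1]}; b = {'x': [9, 1, 747], 'y': [7, 1], 'z': [7, 6]}
`print(a)` → prints {'x': [9, 1, 747], 'y': [7, 1]}
`print(b)` → prints {'x': [9, 1, 747], 'y': [7, 1], 'z': [7, 6]}

Answer:
{'x': [9, 1, 747], 'y': [7, 1]}
{'x': [9, 1, 747], 'y': [7, 1], 'z': [7, 6]}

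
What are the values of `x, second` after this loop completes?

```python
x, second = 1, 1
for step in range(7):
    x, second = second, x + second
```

Fibonacci: after 7 iterations
`x, second` takes the values: (1, 1) → (1, 2) → (2, 3) → (3, 5) → (5, 8) → (8, 13) → (13, 21) → (21, 34)

Answer: 21, 34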